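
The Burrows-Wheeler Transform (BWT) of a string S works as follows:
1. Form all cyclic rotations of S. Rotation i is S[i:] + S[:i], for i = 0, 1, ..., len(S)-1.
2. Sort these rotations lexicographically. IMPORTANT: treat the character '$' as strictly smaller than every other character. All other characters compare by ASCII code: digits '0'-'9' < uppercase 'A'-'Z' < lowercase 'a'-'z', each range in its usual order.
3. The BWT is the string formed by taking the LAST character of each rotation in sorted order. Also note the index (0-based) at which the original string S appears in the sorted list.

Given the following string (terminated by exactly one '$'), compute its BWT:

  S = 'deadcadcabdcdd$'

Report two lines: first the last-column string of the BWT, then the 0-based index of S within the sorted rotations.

All 15 rotations (rotation i = S[i:]+S[:i]):
  rot[0] = deadcadcabdcdd$
  rot[1] = eadcadcabdcdd$d
  rot[2] = adcadcabdcdd$de
  rot[3] = dcadcabdcdd$dea
  rot[4] = cadcabdcdd$dead
  rot[5] = adcabdcdd$deadc
  rot[6] = dcabdcdd$deadca
  rot[7] = cabdcdd$deadcad
  rot[8] = abdcdd$deadcadc
  rot[9] = bdcdd$deadcadca
  rot[10] = dcdd$deadcadcab
  rot[11] = cdd$deadcadcabd
  rot[12] = dd$deadcadcabdc
  rot[13] = d$deadcadcabdcd
  rot[14] = $deadcadcabdcdd
Sorted (with $ < everything):
  sorted[0] = $deadcadcabdcdd  (last char: 'd')
  sorted[1] = abdcdd$deadcadc  (last char: 'c')
  sorted[2] = adcabdcdd$deadc  (last char: 'c')
  sorted[3] = adcadcabdcdd$de  (last char: 'e')
  sorted[4] = bdcdd$deadcadca  (last char: 'a')
  sorted[5] = cabdcdd$deadcad  (last char: 'd')
  sorted[6] = cadcabdcdd$dead  (last char: 'd')
  sorted[7] = cdd$deadcadcabd  (last char: 'd')
  sorted[8] = d$deadcadcabdcd  (last char: 'd')
  sorted[9] = dcabdcdd$deadca  (last char: 'a')
  sorted[10] = dcadcabdcdd$dea  (last char: 'a')
  sorted[11] = dcdd$deadcadcab  (last char: 'b')
  sorted[12] = dd$deadcadcabdc  (last char: 'c')
  sorted[13] = deadcadcabdcdd$  (last char: '$')
  sorted[14] = eadcadcabdcdd$d  (last char: 'd')
Last column: dcceaddddaabc$d
Original string S is at sorted index 13

Answer: dcceaddddaabc$d
13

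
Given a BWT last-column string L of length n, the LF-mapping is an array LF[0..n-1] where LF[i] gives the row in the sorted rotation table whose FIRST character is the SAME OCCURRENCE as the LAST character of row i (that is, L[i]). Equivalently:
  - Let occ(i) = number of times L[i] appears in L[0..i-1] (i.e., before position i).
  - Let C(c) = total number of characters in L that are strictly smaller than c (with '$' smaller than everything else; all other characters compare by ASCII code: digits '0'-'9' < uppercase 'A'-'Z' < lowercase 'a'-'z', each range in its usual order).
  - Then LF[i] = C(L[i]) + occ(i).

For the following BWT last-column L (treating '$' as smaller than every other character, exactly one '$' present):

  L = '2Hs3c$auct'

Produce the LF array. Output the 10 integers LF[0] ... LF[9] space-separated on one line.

Char counts: '$':1, '2':1, '3':1, 'H':1, 'a':1, 'c':2, 's':1, 't':1, 'u':1
C (first-col start): C('$')=0, C('2')=1, C('3')=2, C('H')=3, C('a')=4, C('c')=5, C('s')=7, C('t')=8, C('u')=9
L[0]='2': occ=0, LF[0]=C('2')+0=1+0=1
L[1]='H': occ=0, LF[1]=C('H')+0=3+0=3
L[2]='s': occ=0, LF[2]=C('s')+0=7+0=7
L[3]='3': occ=0, LF[3]=C('3')+0=2+0=2
L[4]='c': occ=0, LF[4]=C('c')+0=5+0=5
L[5]='$': occ=0, LF[5]=C('$')+0=0+0=0
L[6]='a': occ=0, LF[6]=C('a')+0=4+0=4
L[7]='u': occ=0, LF[7]=C('u')+0=9+0=9
L[8]='c': occ=1, LF[8]=C('c')+1=5+1=6
L[9]='t': occ=0, LF[9]=C('t')+0=8+0=8

Answer: 1 3 7 2 5 0 4 9 6 8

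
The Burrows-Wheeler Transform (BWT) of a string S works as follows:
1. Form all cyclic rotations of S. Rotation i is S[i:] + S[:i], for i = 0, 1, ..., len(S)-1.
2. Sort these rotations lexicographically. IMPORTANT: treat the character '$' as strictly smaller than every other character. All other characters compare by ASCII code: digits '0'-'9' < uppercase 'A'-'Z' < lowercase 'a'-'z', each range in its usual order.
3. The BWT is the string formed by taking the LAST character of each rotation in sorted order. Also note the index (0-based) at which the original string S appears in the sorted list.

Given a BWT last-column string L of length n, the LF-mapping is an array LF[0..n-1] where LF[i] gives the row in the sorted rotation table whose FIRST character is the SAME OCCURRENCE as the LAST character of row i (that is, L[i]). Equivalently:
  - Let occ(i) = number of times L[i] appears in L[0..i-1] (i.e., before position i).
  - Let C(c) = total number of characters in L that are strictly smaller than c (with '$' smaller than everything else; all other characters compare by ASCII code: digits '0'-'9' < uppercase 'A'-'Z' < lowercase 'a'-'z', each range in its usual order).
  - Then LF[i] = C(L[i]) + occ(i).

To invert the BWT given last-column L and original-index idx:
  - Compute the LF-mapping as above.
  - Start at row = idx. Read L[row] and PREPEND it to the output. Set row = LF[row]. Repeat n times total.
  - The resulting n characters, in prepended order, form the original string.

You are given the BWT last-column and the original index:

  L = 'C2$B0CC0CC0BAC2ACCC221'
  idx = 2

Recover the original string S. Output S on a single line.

Answer: 02CC2CCABB0AC2C201CCC$

Derivation:
LF mapping: 13 5 0 11 1 14 15 2 16 17 3 12 9 18 6 10 19 20 21 7 8 4
Walk LF starting at row 2, prepending L[row]:
  step 1: row=2, L[2]='$', prepend. Next row=LF[2]=0
  step 2: row=0, L[0]='C', prepend. Next row=LF[0]=13
  step 3: row=13, L[13]='C', prepend. Next row=LF[13]=18
  step 4: row=18, L[18]='C', prepend. Next row=LF[18]=21
  step 5: row=21, L[21]='1', prepend. Next row=LF[21]=4
  step 6: row=4, L[4]='0', prepend. Next row=LF[4]=1
  step 7: row=1, L[1]='2', prepend. Next row=LF[1]=5
  step 8: row=5, L[5]='C', prepend. Next row=LF[5]=14
  step 9: row=14, L[14]='2', prepend. Next row=LF[14]=6
  step 10: row=6, L[6]='C', prepend. Next row=LF[6]=15
  step 11: row=15, L[15]='A', prepend. Next row=LF[15]=10
  step 12: row=10, L[10]='0', prepend. Next row=LF[10]=3
  step 13: row=3, L[3]='B', prepend. Next row=LF[3]=11
  step 14: row=11, L[11]='B', prepend. Next row=LF[11]=12
  step 15: row=12, L[12]='A', prepend. Next row=LF[12]=9
  step 16: row=9, L[9]='C', prepend. Next row=LF[9]=17
  step 17: row=17, L[17]='C', prepend. Next row=LF[17]=20
  step 18: row=20, L[20]='2', prepend. Next row=LF[20]=8
  step 19: row=8, L[8]='C', prepend. Next row=LF[8]=16
  step 20: row=16, L[16]='C', prepend. Next row=LF[16]=19
  step 21: row=19, L[19]='2', prepend. Next row=LF[19]=7
  step 22: row=7, L[7]='0', prepend. Next row=LF[7]=2
Reversed output: 02CC2CCABB0AC2C201CCC$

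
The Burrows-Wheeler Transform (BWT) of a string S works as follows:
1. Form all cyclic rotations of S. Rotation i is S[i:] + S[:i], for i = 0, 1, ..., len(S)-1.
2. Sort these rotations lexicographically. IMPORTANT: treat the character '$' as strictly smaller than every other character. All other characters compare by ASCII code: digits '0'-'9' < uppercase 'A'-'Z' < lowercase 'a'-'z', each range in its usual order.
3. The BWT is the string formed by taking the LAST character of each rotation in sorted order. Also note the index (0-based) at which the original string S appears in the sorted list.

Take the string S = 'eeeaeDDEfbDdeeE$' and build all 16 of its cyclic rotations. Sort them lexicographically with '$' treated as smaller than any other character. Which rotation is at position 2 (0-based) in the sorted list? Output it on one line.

All 16 rotations (rotation i = S[i:]+S[:i]):
  rot[0] = eeeaeDDEfbDdeeE$
  rot[1] = eeaeDDEfbDdeeE$e
  rot[2] = eaeDDEfbDdeeE$ee
  rot[3] = aeDDEfbDdeeE$eee
  rot[4] = eDDEfbDdeeE$eeea
  rot[5] = DDEfbDdeeE$eeeae
  rot[6] = DEfbDdeeE$eeeaeD
  rot[7] = EfbDdeeE$eeeaeDD
  rot[8] = fbDdeeE$eeeaeDDE
  rot[9] = bDdeeE$eeeaeDDEf
  rot[10] = DdeeE$eeeaeDDEfb
  rot[11] = deeE$eeeaeDDEfbD
  rot[12] = eeE$eeeaeDDEfbDd
  rot[13] = eE$eeeaeDDEfbDde
  rot[14] = E$eeeaeDDEfbDdee
  rot[15] = $eeeaeDDEfbDdeeE
Sorted (with $ < everything):
  sorted[0] = $eeeaeDDEfbDdeeE
  sorted[1] = DDEfbDdeeE$eeeae
  sorted[2] = DEfbDdeeE$eeeaeD
  sorted[3] = DdeeE$eeeaeDDEfb
  sorted[4] = E$eeeaeDDEfbDdee
  sorted[5] = EfbDdeeE$eeeaeDD
  sorted[6] = aeDDEfbDdeeE$eee
  sorted[7] = bDdeeE$eeeaeDDEf
  sorted[8] = deeE$eeeaeDDEfbD
  sorted[9] = eDDEfbDdeeE$eeea
  sorted[10] = eE$eeeaeDDEfbDde
  sorted[11] = eaeDDEfbDdeeE$ee
  sorted[12] = eeE$eeeaeDDEfbDd
  sorted[13] = eeaeDDEfbDdeeE$e
  sorted[14] = eeeaeDDEfbDdeeE$
  sorted[15] = fbDdeeE$eeeaeDDE
sorted[2] = DEfbDdeeE$eeeaeD

Answer: DEfbDdeeE$eeeaeD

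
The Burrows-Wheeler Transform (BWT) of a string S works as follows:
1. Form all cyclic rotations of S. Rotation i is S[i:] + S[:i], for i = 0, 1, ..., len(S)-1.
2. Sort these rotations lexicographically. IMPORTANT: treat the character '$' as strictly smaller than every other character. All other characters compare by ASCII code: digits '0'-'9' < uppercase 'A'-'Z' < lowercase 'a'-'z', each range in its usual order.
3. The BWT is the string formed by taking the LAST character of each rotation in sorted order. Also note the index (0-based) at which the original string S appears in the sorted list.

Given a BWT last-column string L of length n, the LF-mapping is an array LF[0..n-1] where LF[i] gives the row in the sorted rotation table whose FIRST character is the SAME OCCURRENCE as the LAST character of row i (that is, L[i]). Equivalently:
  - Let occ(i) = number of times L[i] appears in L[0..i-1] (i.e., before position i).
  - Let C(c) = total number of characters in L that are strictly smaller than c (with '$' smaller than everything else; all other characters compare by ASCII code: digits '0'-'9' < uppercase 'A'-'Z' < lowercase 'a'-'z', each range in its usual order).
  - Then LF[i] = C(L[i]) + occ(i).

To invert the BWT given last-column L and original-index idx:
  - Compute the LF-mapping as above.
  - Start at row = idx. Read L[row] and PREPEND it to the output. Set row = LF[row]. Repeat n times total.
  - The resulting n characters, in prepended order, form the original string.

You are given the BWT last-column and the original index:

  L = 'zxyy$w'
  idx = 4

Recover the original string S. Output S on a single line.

LF mapping: 5 2 3 4 0 1
Walk LF starting at row 4, prepending L[row]:
  step 1: row=4, L[4]='$', prepend. Next row=LF[4]=0
  step 2: row=0, L[0]='z', prepend. Next row=LF[0]=5
  step 3: row=5, L[5]='w', prepend. Next row=LF[5]=1
  step 4: row=1, L[1]='x', prepend. Next row=LF[1]=2
  step 5: row=2, L[2]='y', prepend. Next row=LF[2]=3
  step 6: row=3, L[3]='y', prepend. Next row=LF[3]=4
Reversed output: yyxwz$

Answer: yyxwz$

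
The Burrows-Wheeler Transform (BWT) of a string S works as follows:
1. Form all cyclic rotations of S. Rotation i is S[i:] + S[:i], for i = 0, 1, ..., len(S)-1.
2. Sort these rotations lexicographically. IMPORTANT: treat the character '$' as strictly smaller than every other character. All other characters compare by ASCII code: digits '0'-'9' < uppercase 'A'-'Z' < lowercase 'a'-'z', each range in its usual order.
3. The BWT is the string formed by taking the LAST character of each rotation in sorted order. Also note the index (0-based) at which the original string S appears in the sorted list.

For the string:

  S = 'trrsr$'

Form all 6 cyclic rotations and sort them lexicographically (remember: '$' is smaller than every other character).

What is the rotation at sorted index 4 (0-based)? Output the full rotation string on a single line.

Answer: sr$trr

Derivation:
All 6 rotations (rotation i = S[i:]+S[:i]):
  rot[0] = trrsr$
  rot[1] = rrsr$t
  rot[2] = rsr$tr
  rot[3] = sr$trr
  rot[4] = r$trrs
  rot[5] = $trrsr
Sorted (with $ < everything):
  sorted[0] = $trrsr
  sorted[1] = r$trrs
  sorted[2] = rrsr$t
  sorted[3] = rsr$tr
  sorted[4] = sr$trr
  sorted[5] = trrsr$
sorted[4] = sr$trr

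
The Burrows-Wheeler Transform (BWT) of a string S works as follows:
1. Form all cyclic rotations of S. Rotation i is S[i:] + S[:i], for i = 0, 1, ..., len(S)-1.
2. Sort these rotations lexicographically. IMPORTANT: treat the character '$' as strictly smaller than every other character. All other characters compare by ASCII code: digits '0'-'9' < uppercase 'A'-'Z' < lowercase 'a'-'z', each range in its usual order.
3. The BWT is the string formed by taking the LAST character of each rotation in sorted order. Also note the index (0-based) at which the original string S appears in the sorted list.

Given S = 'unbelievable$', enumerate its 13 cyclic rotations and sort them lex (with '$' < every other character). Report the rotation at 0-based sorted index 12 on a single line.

Answer: vable$unbelie

Derivation:
All 13 rotations (rotation i = S[i:]+S[:i]):
  rot[0] = unbelievable$
  rot[1] = nbelievable$u
  rot[2] = believable$un
  rot[3] = elievable$unb
  rot[4] = lievable$unbe
  rot[5] = ievable$unbel
  rot[6] = evable$unbeli
  rot[7] = vable$unbelie
  rot[8] = able$unbeliev
  rot[9] = ble$unbelieva
  rot[10] = le$unbelievab
  rot[11] = e$unbelievabl
  rot[12] = $unbelievable
Sorted (with $ < everything):
  sorted[0] = $unbelievable
  sorted[1] = able$unbeliev
  sorted[2] = believable$un
  sorted[3] = ble$unbelieva
  sorted[4] = e$unbelievabl
  sorted[5] = elievable$unb
  sorted[6] = evable$unbeli
  sorted[7] = ievable$unbel
  sorted[8] = le$unbelievab
  sorted[9] = lievable$unbe
  sorted[10] = nbelievable$u
  sorted[11] = unbelievable$
  sorted[12] = vable$unbelie
sorted[12] = vable$unbelie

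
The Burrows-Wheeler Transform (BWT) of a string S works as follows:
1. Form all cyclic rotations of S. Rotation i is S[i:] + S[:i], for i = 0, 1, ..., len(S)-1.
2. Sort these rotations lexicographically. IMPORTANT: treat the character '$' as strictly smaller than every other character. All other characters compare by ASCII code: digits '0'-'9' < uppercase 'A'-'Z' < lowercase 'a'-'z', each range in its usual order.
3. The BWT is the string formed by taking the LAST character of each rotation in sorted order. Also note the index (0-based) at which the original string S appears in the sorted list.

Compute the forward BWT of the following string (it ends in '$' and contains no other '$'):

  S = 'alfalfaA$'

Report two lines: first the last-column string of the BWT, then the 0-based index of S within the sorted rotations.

Answer: Aaff$llaa
4

Derivation:
All 9 rotations (rotation i = S[i:]+S[:i]):
  rot[0] = alfalfaA$
  rot[1] = lfalfaA$a
  rot[2] = falfaA$al
  rot[3] = alfaA$alf
  rot[4] = lfaA$alfa
  rot[5] = faA$alfal
  rot[6] = aA$alfalf
  rot[7] = A$alfalfa
  rot[8] = $alfalfaA
Sorted (with $ < everything):
  sorted[0] = $alfalfaA  (last char: 'A')
  sorted[1] = A$alfalfa  (last char: 'a')
  sorted[2] = aA$alfalf  (last char: 'f')
  sorted[3] = alfaA$alf  (last char: 'f')
  sorted[4] = alfalfaA$  (last char: '$')
  sorted[5] = faA$alfal  (last char: 'l')
  sorted[6] = falfaA$al  (last char: 'l')
  sorted[7] = lfaA$alfa  (last char: 'a')
  sorted[8] = lfalfaA$a  (last char: 'a')
Last column: Aaff$llaa
Original string S is at sorted index 4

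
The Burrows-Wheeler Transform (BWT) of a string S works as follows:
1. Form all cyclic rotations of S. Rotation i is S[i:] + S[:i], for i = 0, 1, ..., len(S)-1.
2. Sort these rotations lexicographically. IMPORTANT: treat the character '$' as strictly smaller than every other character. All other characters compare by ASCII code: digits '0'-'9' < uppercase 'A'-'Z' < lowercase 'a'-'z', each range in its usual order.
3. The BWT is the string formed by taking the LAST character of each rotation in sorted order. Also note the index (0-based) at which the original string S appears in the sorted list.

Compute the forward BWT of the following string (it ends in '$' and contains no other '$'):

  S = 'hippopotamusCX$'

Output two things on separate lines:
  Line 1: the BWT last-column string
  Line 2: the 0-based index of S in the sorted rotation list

All 15 rotations (rotation i = S[i:]+S[:i]):
  rot[0] = hippopotamusCX$
  rot[1] = ippopotamusCX$h
  rot[2] = ppopotamusCX$hi
  rot[3] = popotamusCX$hip
  rot[4] = opotamusCX$hipp
  rot[5] = potamusCX$hippo
  rot[6] = otamusCX$hippop
  rot[7] = tamusCX$hippopo
  rot[8] = amusCX$hippopot
  rot[9] = musCX$hippopota
  rot[10] = usCX$hippopotam
  rot[11] = sCX$hippopotamu
  rot[12] = CX$hippopotamus
  rot[13] = X$hippopotamusC
  rot[14] = $hippopotamusCX
Sorted (with $ < everything):
  sorted[0] = $hippopotamusCX  (last char: 'X')
  sorted[1] = CX$hippopotamus  (last char: 's')
  sorted[2] = X$hippopotamusC  (last char: 'C')
  sorted[3] = amusCX$hippopot  (last char: 't')
  sorted[4] = hippopotamusCX$  (last char: '$')
  sorted[5] = ippopotamusCX$h  (last char: 'h')
  sorted[6] = musCX$hippopota  (last char: 'a')
  sorted[7] = opotamusCX$hipp  (last char: 'p')
  sorted[8] = otamusCX$hippop  (last char: 'p')
  sorted[9] = popotamusCX$hip  (last char: 'p')
  sorted[10] = potamusCX$hippo  (last char: 'o')
  sorted[11] = ppopotamusCX$hi  (last char: 'i')
  sorted[12] = sCX$hippopotamu  (last char: 'u')
  sorted[13] = tamusCX$hippopo  (last char: 'o')
  sorted[14] = usCX$hippopotam  (last char: 'm')
Last column: XsCt$happpoiuom
Original string S is at sorted index 4

Answer: XsCt$happpoiuom
4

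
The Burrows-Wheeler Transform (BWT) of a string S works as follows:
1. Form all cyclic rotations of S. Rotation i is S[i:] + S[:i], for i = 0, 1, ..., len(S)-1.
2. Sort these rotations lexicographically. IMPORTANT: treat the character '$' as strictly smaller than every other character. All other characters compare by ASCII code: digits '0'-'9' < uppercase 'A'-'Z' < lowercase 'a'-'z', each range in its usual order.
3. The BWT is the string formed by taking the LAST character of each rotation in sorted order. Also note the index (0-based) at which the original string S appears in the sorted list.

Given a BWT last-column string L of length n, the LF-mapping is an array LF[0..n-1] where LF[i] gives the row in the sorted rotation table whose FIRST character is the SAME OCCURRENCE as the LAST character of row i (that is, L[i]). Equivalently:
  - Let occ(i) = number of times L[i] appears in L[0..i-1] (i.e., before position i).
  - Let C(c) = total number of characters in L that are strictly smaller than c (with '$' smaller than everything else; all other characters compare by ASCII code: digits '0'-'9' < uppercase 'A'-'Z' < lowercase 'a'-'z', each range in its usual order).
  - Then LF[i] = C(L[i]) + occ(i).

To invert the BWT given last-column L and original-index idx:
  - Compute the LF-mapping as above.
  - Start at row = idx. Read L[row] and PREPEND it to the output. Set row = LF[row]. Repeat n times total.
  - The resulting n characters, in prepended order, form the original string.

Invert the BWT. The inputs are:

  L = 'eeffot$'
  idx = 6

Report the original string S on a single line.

LF mapping: 1 2 3 4 5 6 0
Walk LF starting at row 6, prepending L[row]:
  step 1: row=6, L[6]='$', prepend. Next row=LF[6]=0
  step 2: row=0, L[0]='e', prepend. Next row=LF[0]=1
  step 3: row=1, L[1]='e', prepend. Next row=LF[1]=2
  step 4: row=2, L[2]='f', prepend. Next row=LF[2]=3
  step 5: row=3, L[3]='f', prepend. Next row=LF[3]=4
  step 6: row=4, L[4]='o', prepend. Next row=LF[4]=5
  step 7: row=5, L[5]='t', prepend. Next row=LF[5]=6
Reversed output: toffee$

Answer: toffee$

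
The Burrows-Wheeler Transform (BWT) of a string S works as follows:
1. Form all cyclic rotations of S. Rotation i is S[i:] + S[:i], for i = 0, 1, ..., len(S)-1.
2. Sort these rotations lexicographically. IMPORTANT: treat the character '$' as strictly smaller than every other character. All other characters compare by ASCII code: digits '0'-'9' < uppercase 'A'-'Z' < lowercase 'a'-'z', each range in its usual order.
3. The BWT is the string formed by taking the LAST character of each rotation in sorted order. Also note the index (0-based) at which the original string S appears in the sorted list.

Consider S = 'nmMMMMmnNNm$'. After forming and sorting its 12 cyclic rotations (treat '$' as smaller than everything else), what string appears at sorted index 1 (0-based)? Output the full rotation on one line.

All 12 rotations (rotation i = S[i:]+S[:i]):
  rot[0] = nmMMMMmnNNm$
  rot[1] = mMMMMmnNNm$n
  rot[2] = MMMMmnNNm$nm
  rot[3] = MMMmnNNm$nmM
  rot[4] = MMmnNNm$nmMM
  rot[5] = MmnNNm$nmMMM
  rot[6] = mnNNm$nmMMMM
  rot[7] = nNNm$nmMMMMm
  rot[8] = NNm$nmMMMMmn
  rot[9] = Nm$nmMMMMmnN
  rot[10] = m$nmMMMMmnNN
  rot[11] = $nmMMMMmnNNm
Sorted (with $ < everything):
  sorted[0] = $nmMMMMmnNNm
  sorted[1] = MMMMmnNNm$nm
  sorted[2] = MMMmnNNm$nmM
  sorted[3] = MMmnNNm$nmMM
  sorted[4] = MmnNNm$nmMMM
  sorted[5] = NNm$nmMMMMmn
  sorted[6] = Nm$nmMMMMmnN
  sorted[7] = m$nmMMMMmnNN
  sorted[8] = mMMMMmnNNm$n
  sorted[9] = mnNNm$nmMMMM
  sorted[10] = nNNm$nmMMMMm
  sorted[11] = nmMMMMmnNNm$
sorted[1] = MMMMmnNNm$nm

Answer: MMMMmnNNm$nm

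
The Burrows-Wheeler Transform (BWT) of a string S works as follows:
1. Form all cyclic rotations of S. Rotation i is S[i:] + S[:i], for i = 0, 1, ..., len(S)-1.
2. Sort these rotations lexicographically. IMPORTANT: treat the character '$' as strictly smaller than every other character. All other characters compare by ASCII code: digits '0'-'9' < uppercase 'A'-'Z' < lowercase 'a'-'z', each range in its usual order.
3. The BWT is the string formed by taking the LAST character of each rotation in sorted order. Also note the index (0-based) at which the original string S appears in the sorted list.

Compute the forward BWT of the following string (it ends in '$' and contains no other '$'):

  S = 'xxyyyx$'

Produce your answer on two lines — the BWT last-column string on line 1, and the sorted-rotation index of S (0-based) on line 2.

All 7 rotations (rotation i = S[i:]+S[:i]):
  rot[0] = xxyyyx$
  rot[1] = xyyyx$x
  rot[2] = yyyx$xx
  rot[3] = yyx$xxy
  rot[4] = yx$xxyy
  rot[5] = x$xxyyy
  rot[6] = $xxyyyx
Sorted (with $ < everything):
  sorted[0] = $xxyyyx  (last char: 'x')
  sorted[1] = x$xxyyy  (last char: 'y')
  sorted[2] = xxyyyx$  (last char: '$')
  sorted[3] = xyyyx$x  (last char: 'x')
  sorted[4] = yx$xxyy  (last char: 'y')
  sorted[5] = yyx$xxy  (last char: 'y')
  sorted[6] = yyyx$xx  (last char: 'x')
Last column: xy$xyyx
Original string S is at sorted index 2

Answer: xy$xyyx
2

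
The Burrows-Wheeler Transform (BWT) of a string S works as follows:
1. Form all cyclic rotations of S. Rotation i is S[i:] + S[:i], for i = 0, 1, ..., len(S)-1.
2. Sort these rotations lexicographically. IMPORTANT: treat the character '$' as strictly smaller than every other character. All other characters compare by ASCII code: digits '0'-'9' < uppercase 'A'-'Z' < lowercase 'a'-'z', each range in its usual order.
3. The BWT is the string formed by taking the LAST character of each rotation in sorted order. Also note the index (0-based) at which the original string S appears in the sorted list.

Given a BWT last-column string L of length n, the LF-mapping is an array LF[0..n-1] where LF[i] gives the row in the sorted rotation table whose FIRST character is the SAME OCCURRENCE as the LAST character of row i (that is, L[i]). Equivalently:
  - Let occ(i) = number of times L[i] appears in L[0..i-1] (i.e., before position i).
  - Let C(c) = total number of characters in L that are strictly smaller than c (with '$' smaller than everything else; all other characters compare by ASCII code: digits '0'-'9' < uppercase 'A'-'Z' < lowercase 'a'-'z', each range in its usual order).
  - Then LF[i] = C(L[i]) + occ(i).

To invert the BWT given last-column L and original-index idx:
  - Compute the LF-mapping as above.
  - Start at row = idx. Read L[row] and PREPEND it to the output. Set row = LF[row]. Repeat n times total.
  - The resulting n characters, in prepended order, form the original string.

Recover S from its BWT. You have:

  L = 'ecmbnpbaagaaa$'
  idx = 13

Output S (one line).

Answer: panamacabbage$

Derivation:
LF mapping: 9 8 11 6 12 13 7 1 2 10 3 4 5 0
Walk LF starting at row 13, prepending L[row]:
  step 1: row=13, L[13]='$', prepend. Next row=LF[13]=0
  step 2: row=0, L[0]='e', prepend. Next row=LF[0]=9
  step 3: row=9, L[9]='g', prepend. Next row=LF[9]=10
  step 4: row=10, L[10]='a', prepend. Next row=LF[10]=3
  step 5: row=3, L[3]='b', prepend. Next row=LF[3]=6
  step 6: row=6, L[6]='b', prepend. Next row=LF[6]=7
  step 7: row=7, L[7]='a', prepend. Next row=LF[7]=1
  step 8: row=1, L[1]='c', prepend. Next row=LF[1]=8
  step 9: row=8, L[8]='a', prepend. Next row=LF[8]=2
  step 10: row=2, L[2]='m', prepend. Next row=LF[2]=11
  step 11: row=11, L[11]='a', prepend. Next row=LF[11]=4
  step 12: row=4, L[4]='n', prepend. Next row=LF[4]=12
  step 13: row=12, L[12]='a', prepend. Next row=LF[12]=5
  step 14: row=5, L[5]='p', prepend. Next row=LF[5]=13
Reversed output: panamacabbage$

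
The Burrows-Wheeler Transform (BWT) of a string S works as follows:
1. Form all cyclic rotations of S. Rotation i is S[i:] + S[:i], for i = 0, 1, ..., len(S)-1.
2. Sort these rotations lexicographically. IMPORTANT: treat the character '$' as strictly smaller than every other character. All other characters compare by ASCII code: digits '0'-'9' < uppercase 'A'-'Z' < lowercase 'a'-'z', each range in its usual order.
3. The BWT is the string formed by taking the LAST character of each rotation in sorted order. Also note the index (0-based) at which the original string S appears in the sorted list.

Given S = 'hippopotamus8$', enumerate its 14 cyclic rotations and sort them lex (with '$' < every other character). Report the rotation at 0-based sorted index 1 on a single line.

Answer: 8$hippopotamus

Derivation:
All 14 rotations (rotation i = S[i:]+S[:i]):
  rot[0] = hippopotamus8$
  rot[1] = ippopotamus8$h
  rot[2] = ppopotamus8$hi
  rot[3] = popotamus8$hip
  rot[4] = opotamus8$hipp
  rot[5] = potamus8$hippo
  rot[6] = otamus8$hippop
  rot[7] = tamus8$hippopo
  rot[8] = amus8$hippopot
  rot[9] = mus8$hippopota
  rot[10] = us8$hippopotam
  rot[11] = s8$hippopotamu
  rot[12] = 8$hippopotamus
  rot[13] = $hippopotamus8
Sorted (with $ < everything):
  sorted[0] = $hippopotamus8
  sorted[1] = 8$hippopotamus
  sorted[2] = amus8$hippopot
  sorted[3] = hippopotamus8$
  sorted[4] = ippopotamus8$h
  sorted[5] = mus8$hippopota
  sorted[6] = opotamus8$hipp
  sorted[7] = otamus8$hippop
  sorted[8] = popotamus8$hip
  sorted[9] = potamus8$hippo
  sorted[10] = ppopotamus8$hi
  sorted[11] = s8$hippopotamu
  sorted[12] = tamus8$hippopo
  sorted[13] = us8$hippopotam
sorted[1] = 8$hippopotamus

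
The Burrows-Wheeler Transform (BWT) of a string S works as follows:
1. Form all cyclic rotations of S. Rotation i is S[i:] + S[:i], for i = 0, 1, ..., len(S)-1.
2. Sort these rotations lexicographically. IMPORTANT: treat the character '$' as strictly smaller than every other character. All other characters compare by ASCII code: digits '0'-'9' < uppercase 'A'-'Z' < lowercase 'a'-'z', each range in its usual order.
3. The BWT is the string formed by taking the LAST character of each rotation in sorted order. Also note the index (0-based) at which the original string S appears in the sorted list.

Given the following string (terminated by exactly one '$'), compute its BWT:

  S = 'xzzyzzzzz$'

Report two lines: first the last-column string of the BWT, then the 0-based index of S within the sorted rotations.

Answer: z$zzzzxzzy
1

Derivation:
All 10 rotations (rotation i = S[i:]+S[:i]):
  rot[0] = xzzyzzzzz$
  rot[1] = zzyzzzzz$x
  rot[2] = zyzzzzz$xz
  rot[3] = yzzzzz$xzz
  rot[4] = zzzzz$xzzy
  rot[5] = zzzz$xzzyz
  rot[6] = zzz$xzzyzz
  rot[7] = zz$xzzyzzz
  rot[8] = z$xzzyzzzz
  rot[9] = $xzzyzzzzz
Sorted (with $ < everything):
  sorted[0] = $xzzyzzzzz  (last char: 'z')
  sorted[1] = xzzyzzzzz$  (last char: '$')
  sorted[2] = yzzzzz$xzz  (last char: 'z')
  sorted[3] = z$xzzyzzzz  (last char: 'z')
  sorted[4] = zyzzzzz$xz  (last char: 'z')
  sorted[5] = zz$xzzyzzz  (last char: 'z')
  sorted[6] = zzyzzzzz$x  (last char: 'x')
  sorted[7] = zzz$xzzyzz  (last char: 'z')
  sorted[8] = zzzz$xzzyz  (last char: 'z')
  sorted[9] = zzzzz$xzzy  (last char: 'y')
Last column: z$zzzzxzzy
Original string S is at sorted index 1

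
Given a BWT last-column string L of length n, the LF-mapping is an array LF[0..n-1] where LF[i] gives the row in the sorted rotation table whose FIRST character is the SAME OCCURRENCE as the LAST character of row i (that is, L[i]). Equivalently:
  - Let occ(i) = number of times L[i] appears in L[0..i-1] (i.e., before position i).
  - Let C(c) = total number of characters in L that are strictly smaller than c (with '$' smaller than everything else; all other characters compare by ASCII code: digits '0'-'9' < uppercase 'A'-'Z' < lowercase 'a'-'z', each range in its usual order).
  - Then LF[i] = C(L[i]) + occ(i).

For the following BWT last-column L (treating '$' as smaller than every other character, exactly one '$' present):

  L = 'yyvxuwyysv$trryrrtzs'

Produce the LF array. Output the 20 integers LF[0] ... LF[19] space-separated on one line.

Answer: 14 15 10 13 9 12 16 17 5 11 0 7 1 2 18 3 4 8 19 6

Derivation:
Char counts: '$':1, 'r':4, 's':2, 't':2, 'u':1, 'v':2, 'w':1, 'x':1, 'y':5, 'z':1
C (first-col start): C('$')=0, C('r')=1, C('s')=5, C('t')=7, C('u')=9, C('v')=10, C('w')=12, C('x')=13, C('y')=14, C('z')=19
L[0]='y': occ=0, LF[0]=C('y')+0=14+0=14
L[1]='y': occ=1, LF[1]=C('y')+1=14+1=15
L[2]='v': occ=0, LF[2]=C('v')+0=10+0=10
L[3]='x': occ=0, LF[3]=C('x')+0=13+0=13
L[4]='u': occ=0, LF[4]=C('u')+0=9+0=9
L[5]='w': occ=0, LF[5]=C('w')+0=12+0=12
L[6]='y': occ=2, LF[6]=C('y')+2=14+2=16
L[7]='y': occ=3, LF[7]=C('y')+3=14+3=17
L[8]='s': occ=0, LF[8]=C('s')+0=5+0=5
L[9]='v': occ=1, LF[9]=C('v')+1=10+1=11
L[10]='$': occ=0, LF[10]=C('$')+0=0+0=0
L[11]='t': occ=0, LF[11]=C('t')+0=7+0=7
L[12]='r': occ=0, LF[12]=C('r')+0=1+0=1
L[13]='r': occ=1, LF[13]=C('r')+1=1+1=2
L[14]='y': occ=4, LF[14]=C('y')+4=14+4=18
L[15]='r': occ=2, LF[15]=C('r')+2=1+2=3
L[16]='r': occ=3, LF[16]=C('r')+3=1+3=4
L[17]='t': occ=1, LF[17]=C('t')+1=7+1=8
L[18]='z': occ=0, LF[18]=C('z')+0=19+0=19
L[19]='s': occ=1, LF[19]=C('s')+1=5+1=6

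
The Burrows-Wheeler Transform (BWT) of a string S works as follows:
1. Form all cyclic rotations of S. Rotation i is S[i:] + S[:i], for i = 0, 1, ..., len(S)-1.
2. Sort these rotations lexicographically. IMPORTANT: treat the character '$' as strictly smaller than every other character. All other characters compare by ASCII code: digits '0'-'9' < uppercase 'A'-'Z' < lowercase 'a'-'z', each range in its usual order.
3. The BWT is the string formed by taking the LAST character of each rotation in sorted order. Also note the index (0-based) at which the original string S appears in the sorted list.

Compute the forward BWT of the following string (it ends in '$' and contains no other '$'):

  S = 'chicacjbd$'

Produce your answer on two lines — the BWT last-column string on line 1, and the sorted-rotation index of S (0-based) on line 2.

All 10 rotations (rotation i = S[i:]+S[:i]):
  rot[0] = chicacjbd$
  rot[1] = hicacjbd$c
  rot[2] = icacjbd$ch
  rot[3] = cacjbd$chi
  rot[4] = acjbd$chic
  rot[5] = cjbd$chica
  rot[6] = jbd$chicac
  rot[7] = bd$chicacj
  rot[8] = d$chicacjb
  rot[9] = $chicacjbd
Sorted (with $ < everything):
  sorted[0] = $chicacjbd  (last char: 'd')
  sorted[1] = acjbd$chic  (last char: 'c')
  sorted[2] = bd$chicacj  (last char: 'j')
  sorted[3] = cacjbd$chi  (last char: 'i')
  sorted[4] = chicacjbd$  (last char: '$')
  sorted[5] = cjbd$chica  (last char: 'a')
  sorted[6] = d$chicacjb  (last char: 'b')
  sorted[7] = hicacjbd$c  (last char: 'c')
  sorted[8] = icacjbd$ch  (last char: 'h')
  sorted[9] = jbd$chicac  (last char: 'c')
Last column: dcji$abchc
Original string S is at sorted index 4

Answer: dcji$abchc
4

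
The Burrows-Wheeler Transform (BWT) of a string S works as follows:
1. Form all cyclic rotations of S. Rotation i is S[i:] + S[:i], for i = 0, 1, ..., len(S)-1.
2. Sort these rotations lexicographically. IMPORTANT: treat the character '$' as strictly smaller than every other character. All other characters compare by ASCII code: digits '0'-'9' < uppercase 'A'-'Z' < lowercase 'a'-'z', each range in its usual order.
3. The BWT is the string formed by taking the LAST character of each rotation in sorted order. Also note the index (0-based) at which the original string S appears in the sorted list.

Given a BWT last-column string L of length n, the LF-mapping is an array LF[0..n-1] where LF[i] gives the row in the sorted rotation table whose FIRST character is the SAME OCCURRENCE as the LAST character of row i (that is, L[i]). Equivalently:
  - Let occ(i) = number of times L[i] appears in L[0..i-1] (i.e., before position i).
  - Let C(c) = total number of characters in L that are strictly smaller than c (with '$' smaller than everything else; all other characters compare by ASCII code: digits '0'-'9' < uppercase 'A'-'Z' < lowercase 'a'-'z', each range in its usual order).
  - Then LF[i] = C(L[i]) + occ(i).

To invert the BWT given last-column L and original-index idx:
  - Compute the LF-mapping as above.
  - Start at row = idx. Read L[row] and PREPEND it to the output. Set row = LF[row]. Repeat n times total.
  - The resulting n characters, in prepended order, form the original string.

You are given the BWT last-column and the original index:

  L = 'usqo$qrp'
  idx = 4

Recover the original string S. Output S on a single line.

LF mapping: 7 6 3 1 0 4 5 2
Walk LF starting at row 4, prepending L[row]:
  step 1: row=4, L[4]='$', prepend. Next row=LF[4]=0
  step 2: row=0, L[0]='u', prepend. Next row=LF[0]=7
  step 3: row=7, L[7]='p', prepend. Next row=LF[7]=2
  step 4: row=2, L[2]='q', prepend. Next row=LF[2]=3
  step 5: row=3, L[3]='o', prepend. Next row=LF[3]=1
  step 6: row=1, L[1]='s', prepend. Next row=LF[1]=6
  step 7: row=6, L[6]='r', prepend. Next row=LF[6]=5
  step 8: row=5, L[5]='q', prepend. Next row=LF[5]=4
Reversed output: qrsoqpu$

Answer: qrsoqpu$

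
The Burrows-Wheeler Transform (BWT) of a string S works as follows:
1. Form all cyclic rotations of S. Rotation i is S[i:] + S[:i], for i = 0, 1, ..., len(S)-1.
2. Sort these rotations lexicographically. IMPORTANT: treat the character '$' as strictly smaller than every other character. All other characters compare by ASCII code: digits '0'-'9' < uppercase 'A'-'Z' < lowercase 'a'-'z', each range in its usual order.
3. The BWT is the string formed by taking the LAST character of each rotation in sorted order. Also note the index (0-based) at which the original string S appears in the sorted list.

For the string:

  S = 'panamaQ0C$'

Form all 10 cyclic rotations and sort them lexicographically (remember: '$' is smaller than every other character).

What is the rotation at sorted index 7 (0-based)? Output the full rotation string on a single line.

Answer: maQ0C$pana

Derivation:
All 10 rotations (rotation i = S[i:]+S[:i]):
  rot[0] = panamaQ0C$
  rot[1] = anamaQ0C$p
  rot[2] = namaQ0C$pa
  rot[3] = amaQ0C$pan
  rot[4] = maQ0C$pana
  rot[5] = aQ0C$panam
  rot[6] = Q0C$panama
  rot[7] = 0C$panamaQ
  rot[8] = C$panamaQ0
  rot[9] = $panamaQ0C
Sorted (with $ < everything):
  sorted[0] = $panamaQ0C
  sorted[1] = 0C$panamaQ
  sorted[2] = C$panamaQ0
  sorted[3] = Q0C$panama
  sorted[4] = aQ0C$panam
  sorted[5] = amaQ0C$pan
  sorted[6] = anamaQ0C$p
  sorted[7] = maQ0C$pana
  sorted[8] = namaQ0C$pa
  sorted[9] = panamaQ0C$
sorted[7] = maQ0C$pana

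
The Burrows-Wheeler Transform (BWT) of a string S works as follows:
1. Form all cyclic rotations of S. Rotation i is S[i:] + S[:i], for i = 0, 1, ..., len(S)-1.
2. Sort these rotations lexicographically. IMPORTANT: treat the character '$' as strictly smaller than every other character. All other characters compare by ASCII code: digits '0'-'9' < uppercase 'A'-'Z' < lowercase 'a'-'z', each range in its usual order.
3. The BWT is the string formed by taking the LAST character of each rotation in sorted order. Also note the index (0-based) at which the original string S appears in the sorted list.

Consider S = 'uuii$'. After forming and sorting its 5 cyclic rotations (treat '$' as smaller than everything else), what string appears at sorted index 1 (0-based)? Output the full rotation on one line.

All 5 rotations (rotation i = S[i:]+S[:i]):
  rot[0] = uuii$
  rot[1] = uii$u
  rot[2] = ii$uu
  rot[3] = i$uui
  rot[4] = $uuii
Sorted (with $ < everything):
  sorted[0] = $uuii
  sorted[1] = i$uui
  sorted[2] = ii$uu
  sorted[3] = uii$u
  sorted[4] = uuii$
sorted[1] = i$uui

Answer: i$uui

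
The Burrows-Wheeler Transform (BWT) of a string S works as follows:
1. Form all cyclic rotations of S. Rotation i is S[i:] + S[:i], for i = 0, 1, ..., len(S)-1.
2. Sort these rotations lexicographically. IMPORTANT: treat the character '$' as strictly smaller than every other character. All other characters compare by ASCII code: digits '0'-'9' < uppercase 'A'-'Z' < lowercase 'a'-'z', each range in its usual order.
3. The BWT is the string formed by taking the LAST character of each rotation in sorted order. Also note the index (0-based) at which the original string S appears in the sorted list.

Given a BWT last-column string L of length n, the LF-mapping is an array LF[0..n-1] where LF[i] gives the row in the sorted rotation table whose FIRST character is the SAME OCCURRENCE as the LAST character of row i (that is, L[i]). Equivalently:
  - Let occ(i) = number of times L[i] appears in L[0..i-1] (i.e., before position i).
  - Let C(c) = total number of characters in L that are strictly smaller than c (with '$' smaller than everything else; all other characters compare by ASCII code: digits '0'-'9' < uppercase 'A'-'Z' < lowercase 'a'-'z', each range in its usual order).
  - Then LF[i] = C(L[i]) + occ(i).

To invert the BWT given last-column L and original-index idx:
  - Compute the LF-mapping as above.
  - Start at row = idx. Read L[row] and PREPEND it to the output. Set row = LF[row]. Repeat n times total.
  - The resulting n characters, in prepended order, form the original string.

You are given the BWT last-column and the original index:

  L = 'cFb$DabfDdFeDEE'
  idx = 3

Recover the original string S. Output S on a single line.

Answer: DdbDaEfFbFDEec$

Derivation:
LF mapping: 11 6 9 0 1 8 10 14 2 12 7 13 3 4 5
Walk LF starting at row 3, prepending L[row]:
  step 1: row=3, L[3]='$', prepend. Next row=LF[3]=0
  step 2: row=0, L[0]='c', prepend. Next row=LF[0]=11
  step 3: row=11, L[11]='e', prepend. Next row=LF[11]=13
  step 4: row=13, L[13]='E', prepend. Next row=LF[13]=4
  step 5: row=4, L[4]='D', prepend. Next row=LF[4]=1
  step 6: row=1, L[1]='F', prepend. Next row=LF[1]=6
  step 7: row=6, L[6]='b', prepend. Next row=LF[6]=10
  step 8: row=10, L[10]='F', prepend. Next row=LF[10]=7
  step 9: row=7, L[7]='f', prepend. Next row=LF[7]=14
  step 10: row=14, L[14]='E', prepend. Next row=LF[14]=5
  step 11: row=5, L[5]='a', prepend. Next row=LF[5]=8
  step 12: row=8, L[8]='D', prepend. Next row=LF[8]=2
  step 13: row=2, L[2]='b', prepend. Next row=LF[2]=9
  step 14: row=9, L[9]='d', prepend. Next row=LF[9]=12
  step 15: row=12, L[12]='D', prepend. Next row=LF[12]=3
Reversed output: DdbDaEfFbFDEec$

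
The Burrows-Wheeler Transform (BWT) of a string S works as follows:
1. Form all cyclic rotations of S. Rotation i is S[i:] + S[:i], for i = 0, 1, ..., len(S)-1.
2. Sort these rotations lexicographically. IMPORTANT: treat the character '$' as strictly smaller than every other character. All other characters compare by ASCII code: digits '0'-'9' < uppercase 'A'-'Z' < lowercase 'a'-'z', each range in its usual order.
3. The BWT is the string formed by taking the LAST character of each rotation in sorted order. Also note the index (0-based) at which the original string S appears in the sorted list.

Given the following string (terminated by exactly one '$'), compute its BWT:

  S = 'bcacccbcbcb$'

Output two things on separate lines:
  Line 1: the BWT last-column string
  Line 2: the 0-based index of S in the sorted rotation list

Answer: bcc$ccbbbcca
3

Derivation:
All 12 rotations (rotation i = S[i:]+S[:i]):
  rot[0] = bcacccbcbcb$
  rot[1] = cacccbcbcb$b
  rot[2] = acccbcbcb$bc
  rot[3] = cccbcbcb$bca
  rot[4] = ccbcbcb$bcac
  rot[5] = cbcbcb$bcacc
  rot[6] = bcbcb$bcaccc
  rot[7] = cbcb$bcacccb
  rot[8] = bcb$bcacccbc
  rot[9] = cb$bcacccbcb
  rot[10] = b$bcacccbcbc
  rot[11] = $bcacccbcbcb
Sorted (with $ < everything):
  sorted[0] = $bcacccbcbcb  (last char: 'b')
  sorted[1] = acccbcbcb$bc  (last char: 'c')
  sorted[2] = b$bcacccbcbc  (last char: 'c')
  sorted[3] = bcacccbcbcb$  (last char: '$')
  sorted[4] = bcb$bcacccbc  (last char: 'c')
  sorted[5] = bcbcb$bcaccc  (last char: 'c')
  sorted[6] = cacccbcbcb$b  (last char: 'b')
  sorted[7] = cb$bcacccbcb  (last char: 'b')
  sorted[8] = cbcb$bcacccb  (last char: 'b')
  sorted[9] = cbcbcb$bcacc  (last char: 'c')
  sorted[10] = ccbcbcb$bcac  (last char: 'c')
  sorted[11] = cccbcbcb$bca  (last char: 'a')
Last column: bcc$ccbbbcca
Original string S is at sorted index 3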